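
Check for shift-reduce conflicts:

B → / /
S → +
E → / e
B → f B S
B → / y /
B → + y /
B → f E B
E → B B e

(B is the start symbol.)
Yes — I9: [S → + .] vs [B → + . y /]

A shift-reduce conflict occurs when an LR(0) state has both:
  - a complete (reduce) item [A → α .] (dot at the end), and
  - a shift item [B → β . c γ] (dot before a terminal).

Augment with B' → B and build the canonical LR(0) collection (I0 = CLOSURE({[B' → . B]}), then GOTO on every symbol after a dot until no new states appear). It has 19 states:
  I0: { [B → . + y /], [B → . / /], [B → . / y /], [B → . f B S], [B → . f E B], [B' → . B] }  — shift
  I1: { [B → + . y /] }  — shift
  I2: { [B → / . /], [B → / . y /] }  — shift
  I3: { [B' → B .] }  — accept
  I4: { [B → . + y /], [B → . / /], [B → . / y /], [B → . f B S], [B → . f E B], [B → f . B S], [B → f . E B], [E → . / e], [E → . B B e] }  — shift
  I5: { [B → / . /], [B → / . y /], [E → / . e] }  — shift
  I6: { [B → . + y /], [B → . / /], [B → . / y /], [B → . f B S], [B → . f E B], [B → f B . S], [E → B . B e], [S → . +] }  — shift
  I7: { [B → . + y /], [B → . / /], [B → . / y /], [B → . f B S], [B → . f E B], [B → f E . B] }  — shift
  I8: { [B → f E B .] }  — reduce
  I9: { [B → + . y /], [S → + .] }  — shift, reduce
  I10: { [E → B B . e] }  — shift
  I11: { [B → f B S .] }  — reduce
  I12: { [E → B B e .] }  — reduce
  I13: { [B → + y . /] }  — shift
  I14: { [B → + y / .] }  — reduce
  I15: { [B → / / .] }  — reduce
  I16: { [E → / e .] }  — reduce
  I17: { [B → / y . /] }  — shift
  I18: { [B → / y / .] }  — reduce

I9 contains reduce item [S → + .] and shift item [B → + . y /] — shift-reduce conflict.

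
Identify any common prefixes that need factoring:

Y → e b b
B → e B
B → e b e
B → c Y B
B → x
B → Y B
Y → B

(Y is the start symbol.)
Yes, B has productions with common prefix 'e'

Left-factoring is needed when two productions for the same non-terminal
share a common prefix on the right-hand side.

Productions for Y:
  Y → e b b
  Y → B
Productions for B:
  B → e B
  B → e b e
  B → c Y B
  B → x
  B → Y B

Found common prefix 'e' in productions for B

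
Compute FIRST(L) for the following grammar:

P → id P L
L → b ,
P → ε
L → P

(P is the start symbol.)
{ 'b', 'id', ε }

FIRST sets of the other non-terminals involved (by the same procedure, iterated to a fixed point):
  FIRST(P) = { 'id', ε }

From L → b ,:
  - b is a terminal: add 'b' and stop
From L → P:
  - P is a non-terminal: add FIRST(P) \ {ε} = { 'id' }
    P is nullable and nothing follows, so the whole right-hand side can vanish: ε ∈ FIRST(L)

Collecting: FIRST(L) = { 'b', 'id', ε }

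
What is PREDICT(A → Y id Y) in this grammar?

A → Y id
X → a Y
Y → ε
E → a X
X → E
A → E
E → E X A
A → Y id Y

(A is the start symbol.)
PREDICT(A → Y id Y) = (FIRST(RHS) \ {ε}) ∪ (FOLLOW(A) if ε ∈ FIRST(RHS), i.e. RHS ⇒* ε)
FIRST(Y) = { ε }
FIRST(Y id Y) = { 'id' }
ε ∉ FIRST(Y id Y), so FOLLOW(A) is not added.
PREDICT(A → Y id Y) = { 'id' }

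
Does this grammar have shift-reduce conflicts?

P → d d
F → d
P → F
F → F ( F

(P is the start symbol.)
Augment with P' → P and build the canonical LR(0) collection (I0 = CLOSURE({[P' → . P]}), then GOTO on every symbol after a dot until no new states appear). It has 8 states:
  I0: { [F → . F ( F], [F → . d], [P → . F], [P → . d d], [P' → . P] }  — shift
  I1: { [F → F . ( F], [P → F .] }  — shift, reduce
  I2: { [P' → P .] }  — accept
  I3: { [F → d .], [P → d . d] }  — shift, reduce
  I4: { [P → d d .] }  — reduce
  I5: { [F → . F ( F], [F → . d], [F → F ( . F] }  — shift
  I6: { [F → F ( F .], [F → F . ( F] }  — shift, reduce
  I7: { [F → d .] }  — reduce

I1 contains reduce item [P → F .] and shift item [F → F . ( F] — shift-reduce conflict.
I3 contains reduce item [F → d .] and shift item [P → d . d] — shift-reduce conflict.
I6 contains reduce item [F → F ( F .] and shift item [F → F . ( F] — shift-reduce conflict.

Answer: Yes — I1: [P → F .] vs [F → F . ( F]; I3: [F → d .] vs [P → d . d]; I6: [F → F ( F .] vs [F → F . ( F]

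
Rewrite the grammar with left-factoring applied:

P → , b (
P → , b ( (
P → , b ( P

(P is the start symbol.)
Left-factoring transforms A → αβ₁ | αβ₂ into A → αA' and A' → β₁ | β₂
(α is the longest common prefix among the alternatives). Repeat until
no nonterminal has two alternatives with a common prefix.

Round 1: P has alternatives sharing prefix ', b ('. Introduce P': P → , b ( P'
  Add: P' → ε
  Add: P' → (
  Add: P' → P

No remaining common prefixes — done.

Resulting grammar:
P → , b ( P'
P' → ε
P' → (
P' → P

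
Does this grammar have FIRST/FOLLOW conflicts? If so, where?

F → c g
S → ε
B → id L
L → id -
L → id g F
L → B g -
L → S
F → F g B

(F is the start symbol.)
Nullable non-terminals: L, S.
FIRST sets used below: FIRST(B) = { 'id' }, FIRST(S) = { ε }

L: nullable alternative(s) L → S; FOLLOW(L) = { $, 'g' }
  L → id -: FIRST \ {ε} = { 'id' } — disjoint from FOLLOW(L)
  L → id g F: FIRST \ {ε} = { 'id' } — disjoint from FOLLOW(L)
  L → B g -: FIRST \ {ε} = { 'id' } — disjoint from FOLLOW(L)
  L → S: FIRST \ {ε} = { } — this is the only nullable alternative, skip
S has a nullable alternative but only one production, so nothing to check.

B, F have no nullable alternative, so no FIRST/FOLLOW check is needed there.

No FIRST/FOLLOW conflicts found.

Answer: No FIRST/FOLLOW conflicts.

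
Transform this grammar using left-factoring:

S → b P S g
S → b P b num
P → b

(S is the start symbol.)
Left-factoring transforms A → αβ₁ | αβ₂ into A → αA' and A' → β₁ | β₂
(α is the longest common prefix among the alternatives). Repeat until
no nonterminal has two alternatives with a common prefix.

Round 1: S has alternatives sharing prefix 'b P'. Introduce S': S → b P S'
  Add: S' → S g
  Add: S' → b num

No remaining common prefixes — done.

Resulting grammar:
S → b P S'
S' → S g
S' → b num
P → b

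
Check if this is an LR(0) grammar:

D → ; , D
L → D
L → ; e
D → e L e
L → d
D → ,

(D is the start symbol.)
A grammar is LR(0) if no state in the canonical LR(0) collection has:
  - both a shift item (dot before a terminal) and a complete item (shift-reduce conflict), or
  - two or more complete items (reduce-reduce conflict; the accept item [D' → D .] counts as a complete item here).

Augment with D' → D and build the canonical LR(0) collection (I0 = CLOSURE({[D' → . D]}), then GOTO on every symbol after a dot until no new states appear). It has 13 states:
  I0: { [D → . ,], [D → . ; , D], [D → . e L e], [D' → . D] }  — shift
  I1: { [D → , .] }  — reduce
  I2: { [D → ; . , D] }  — shift
  I3: { [D' → D .] }  — accept
  I4: { [D → . ,], [D → . ; , D], [D → . e L e], [D → e . L e], [L → . ; e], [L → . D], [L → . d] }  — shift
  I5: { [D → ; . , D], [L → ; . e] }  — shift
  I6: { [L → D .] }  — reduce
  I7: { [D → e L . e] }  — shift
  I8: { [L → d .] }  — reduce
  I9: { [D → e L e .] }  — reduce
  I10: { [D → . ,], [D → . ; , D], [D → . e L e], [D → ; , . D] }  — shift
  I11: { [L → ; e .] }  — reduce
  I12: { [D → ; , D .] }  — reduce

Every state is either a pure shift/goto state or contains exactly one complete item and nothing to shift — no conflicts. The grammar is LR(0).

Answer: Yes, the grammar is LR(0)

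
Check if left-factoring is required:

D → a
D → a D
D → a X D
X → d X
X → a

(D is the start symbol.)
Yes, D has productions with common prefix 'a'

Left-factoring is needed when two productions for the same non-terminal
share a common prefix on the right-hand side.

Productions for D:
  D → a
  D → a D
  D → a X D
Productions for X:
  X → d X
  X → a

Found common prefix 'a' in productions for D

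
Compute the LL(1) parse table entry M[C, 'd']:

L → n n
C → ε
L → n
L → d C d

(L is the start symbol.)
To find M[C, 'd'], we find productions for C where 'd' is in the predict set (PREDICT(N → α) = (FIRST(α) \ {ε}) ∪ (FOLLOW(N) if α ⇒* ε)).

Relevant sets:
  FOLLOW(C) = { 'd' }

C → ε: PREDICT = { 'd' }
  'd' is in predict set, so this production goes in M[C, 'd']

M[C, 'd'] = C → ε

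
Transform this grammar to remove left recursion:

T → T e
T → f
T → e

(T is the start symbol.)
T → f T'
T → e T'
T' → e T'
T' → ε

T is directly left-recursive. The standard transformation for
  A → A α₁ | ... | A α_m | β₁ | ... | β_n
is
  A  → β₁ A' | ... | β_n A'
  A' → α₁ A' | ... | α_m A' | ε

T → f becomes T → f T'
T → e becomes T → e T'
T → T e becomes T' → e T'
Add T' → ε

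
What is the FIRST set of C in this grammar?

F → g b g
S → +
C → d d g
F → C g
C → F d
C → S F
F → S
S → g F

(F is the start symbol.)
To compute FIRST(C), examine every production with C on the left-hand side, reading each right-hand side left to right until a non-nullable symbol is reached.

FIRST sets of the other non-terminals involved (by the same procedure, iterated to a fixed point):
  FIRST(F) = { '+', 'd', 'g' }
  FIRST(S) = { '+', 'g' }

From C → d d g:
  - d is a terminal: add 'd' and stop
From C → F d:
  - F is a non-terminal: add FIRST(F) \ {ε} = { '+', 'd', 'g' }
    F is not nullable, so stop
From C → S F:
  - S is a non-terminal: add FIRST(S) \ {ε} = { '+', 'g' }
    S is not nullable, so stop

Collecting: FIRST(C) = { '+', 'd', 'g' }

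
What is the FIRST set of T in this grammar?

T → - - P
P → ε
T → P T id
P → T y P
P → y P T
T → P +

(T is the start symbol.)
{ '+', '-', 'y' }

FIRST sets of the other non-terminals involved (by the same procedure, iterated to a fixed point):
  FIRST(P) = { '+', '-', 'y', ε }

From T → - - P:
  - '-' is a terminal: add '-' and stop
From T → P T id:
  - P is a non-terminal: add FIRST(P) \ {ε} = { '+', '-', 'y' }
    P is nullable, so continue to the next symbol
  - T is the symbol being defined: contributes nothing new
    T is not nullable, so stop
From T → P +:
  - P is a non-terminal: add FIRST(P) \ {ε} = { '+', '-', 'y' }
    P is nullable, so continue to the next symbol
  - '+' is a terminal: add '+' and stop

Collecting: FIRST(T) = { '+', '-', 'y' }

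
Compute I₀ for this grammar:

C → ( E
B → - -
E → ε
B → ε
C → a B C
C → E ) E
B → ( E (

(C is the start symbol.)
First, augment the grammar with C' → C
I₀ = CLOSURE({ [C' → . C] }):
  [C' → . C] has the dot before C: add [C → . ( E], [C → . a B C], [C → . E ) E]
  [C → . E ) E] has the dot before E: add [E → .]
No further items can be added.

I₀ = { [C → . ( E], [C → . E ) E], [C → . a B C], [C' → . C], [E → .] }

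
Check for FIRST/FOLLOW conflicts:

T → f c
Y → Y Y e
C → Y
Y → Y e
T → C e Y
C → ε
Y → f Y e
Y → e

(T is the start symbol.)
Yes. C → Y with FOLLOW(C) on { 'e' }

A FIRST/FOLLOW conflict occurs when a non-terminal N has a nullable alternative N → β (β ⇒* ε) and another alternative N → α with FIRST(α) ∩ FOLLOW(N) ≠ ∅: on such a lookahead the parser cannot decide between expanding α and letting N vanish via β.

Nullable non-terminals: C.
FIRST sets used below: FIRST(Y) = { 'e', 'f' }

C: nullable alternative(s) C → ε; FOLLOW(C) = { 'e' }
  C → Y: FIRST \ {ε} = { 'e', 'f' } — overlaps FOLLOW(C) on { 'e' }: CONFLICT
  C → ε: FIRST \ {ε} = { } — this is the only nullable alternative, skip

T, Y have no nullable alternative, so no FIRST/FOLLOW check is needed there.

So the grammar has 1 FIRST/FOLLOW conflict (marked CONFLICT above).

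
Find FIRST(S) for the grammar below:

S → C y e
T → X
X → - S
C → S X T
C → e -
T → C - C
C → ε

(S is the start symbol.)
To compute FIRST(S), examine every production with S on the left-hand side, reading each right-hand side left to right until a non-nullable symbol is reached.

FIRST sets of the other non-terminals involved (by the same procedure, iterated to a fixed point):
  FIRST(C) = { 'e', 'y', ε }

From S → C y e:
  - C is a non-terminal: add FIRST(C) \ {ε} = { 'e', 'y' }
    C is nullable, so continue to the next symbol
  - y is a terminal: add 'y' and stop

Collecting: FIRST(S) = { 'e', 'y' }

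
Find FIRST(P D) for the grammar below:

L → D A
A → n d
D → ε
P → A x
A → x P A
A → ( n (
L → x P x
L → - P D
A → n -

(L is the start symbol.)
{ '(', 'n', 'x' }

FIRST sets of the non-terminals involved (from the grammar, by fixed-point iteration):
  FIRST(P) = { '(', 'n', 'x' }

To compute FIRST(P D), process the symbols left to right:
Symbol P is a non-terminal. Add FIRST(P) \ {ε} = { '(', 'n', 'x' }
P is not nullable (ε ∉ FIRST(P)), so stop here.
FIRST(P D) = { '(', 'n', 'x' }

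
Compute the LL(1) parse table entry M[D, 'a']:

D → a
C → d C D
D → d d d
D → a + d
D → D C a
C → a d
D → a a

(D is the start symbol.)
D → a, D → a + d, D → D C a, D → a a

To find M[D, 'a'], we find productions for D where 'a' is in the predict set (PREDICT(N → α) = (FIRST(α) \ {ε}) ∪ (FOLLOW(N) if α ⇒* ε)).

Relevant sets:
  FIRST(D) = { 'a', 'd' }

D → a: PREDICT = { 'a' }
  'a' is in predict set, so this production goes in M[D, 'a']
D → d d d: PREDICT = { 'd' }
D → a + d: PREDICT = { 'a' }
  'a' is in predict set, so this production goes in M[D, 'a']
D → D C a: PREDICT = { 'a', 'd' }
  'a' is in predict set, so this production goes in M[D, 'a']
D → a a: PREDICT = { 'a' }
  'a' is in predict set, so this production goes in M[D, 'a']

M[D, 'a'] = D → a, D → a + d, D → D C a, D → a a  (a multiply-defined cell — the grammar is not LL(1))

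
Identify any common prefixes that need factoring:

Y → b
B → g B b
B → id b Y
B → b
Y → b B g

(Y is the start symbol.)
Left-factoring is needed when two productions for the same non-terminal
share a common prefix on the right-hand side.

Productions for Y:
  Y → b
  Y → b B g
Productions for B:
  B → g B b
  B → id b Y
  B → b

Found common prefix 'b' in productions for Y

Answer: Yes, Y has productions with common prefix 'b'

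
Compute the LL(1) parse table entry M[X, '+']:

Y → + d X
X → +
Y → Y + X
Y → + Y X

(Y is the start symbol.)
X → +

To find M[X, '+'], we find productions for X where '+' is in the predict set (PREDICT(N → α) = (FIRST(α) \ {ε}) ∪ (FOLLOW(N) if α ⇒* ε)).

X → +: PREDICT = { '+' }
  '+' is in predict set, so this production goes in M[X, '+']

M[X, '+'] = X → +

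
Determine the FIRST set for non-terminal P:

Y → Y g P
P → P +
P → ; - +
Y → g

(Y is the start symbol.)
From P → P +:
  - P is the symbol being defined: contributes nothing new
    P is not nullable, so stop
From P → ; - +:
  - ';' is a terminal: add ';' and stop

Collecting: FIRST(P) = { ';' }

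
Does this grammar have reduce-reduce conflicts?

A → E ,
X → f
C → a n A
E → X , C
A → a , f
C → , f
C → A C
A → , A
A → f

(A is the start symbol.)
Augment with A' → A and build the canonical LR(0) collection (I0 = CLOSURE({[A' → . A]}), then GOTO on every symbol after a dot until no new states appear). It has 20 states:
  I0: { [A → . , A], [A → . E ,], [A → . a , f], [A → . f], [A' → . A], [E → . X , C], [X → . f] }  — shift
  I1: { [A → , . A], [A → . , A], [A → . E ,], [A → . a , f], [A → . f], [E → . X , C], [X → . f] }  — shift
  I2: { [A' → A .] }  — accept
  I3: { [A → E . ,] }  — shift
  I4: { [E → X . , C] }  — shift
  I5: { [A → a . , f] }  — shift
  I6: { [A → f .], [X → f .] }  — 2 reduces
  I7: { [A → a , . f] }  — shift
  I8: { [A → a , f .] }  — reduce
  I9: { [A → . , A], [A → . E ,], [A → . a , f], [A → . f], [C → . , f], [C → . A C], [C → . a n A], [E → . X , C], [E → X , . C], [X → . f] }  — shift
  I10: { [A → , . A], [A → . , A], [A → . E ,], [A → . a , f], [A → . f], [C → , . f], [E → . X , C], [X → . f] }  — shift
  I11: { [A → . , A], [A → . E ,], [A → . a , f], [A → . f], [C → . , f], [C → . A C], [C → . a n A], [C → A . C], [E → . X , C], [X → . f] }  — shift
  I12: { [E → X , C .] }  — reduce
  I13: { [A → a . , f], [C → a . n A] }  — shift
  I14: { [A → . , A], [A → . E ,], [A → . a , f], [A → . f], [C → a n . A], [E → . X , C], [X → . f] }  — shift
  I15: { [C → a n A .] }  — reduce
  I16: { [C → A C .] }  — reduce
  I17: { [A → , A .] }  — reduce
  I18: { [A → f .], [C → , f .], [X → f .] }  — 3 reduces
  I19: { [A → E , .] }  — reduce

I6 contains complete items [A → f .], [X → f .] — reduce-reduce conflict.
I18 contains complete items [A → f .], [C → , f .], [X → f .] — reduce-reduce conflict.

Answer: Yes — I6: [A → f .] vs [X → f .]; I18: [A → f .] vs [C → , f .]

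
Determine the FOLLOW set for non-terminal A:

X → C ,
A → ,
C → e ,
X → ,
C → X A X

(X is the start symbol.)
{ ',', 'e' }

In C → X A X: A is followed by X, add FIRST(X) \ {ε} = { ',', 'e' }

Taking the union: FOLLOW(A) = { ',', 'e' }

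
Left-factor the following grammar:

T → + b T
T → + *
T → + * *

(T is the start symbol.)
T → + T'
T' → b T
T' → * T''
T'' → ε
T'' → *

Left-factoring transforms A → αβ₁ | αβ₂ into A → αA' and A' → β₁ | β₂
(α is the longest common prefix among the alternatives). Repeat until
no nonterminal has two alternatives with a common prefix.

Round 1: T has alternatives sharing prefix '+'. Introduce T': T → + T'
  Add: T' → b T
  Add: T' → *
  Add: T' → * *

Round 2: T' has alternatives sharing prefix '*'. Introduce T'': T' → * T''
  Add: T'' → ε
  Add: T'' → *

No remaining common prefixes — done.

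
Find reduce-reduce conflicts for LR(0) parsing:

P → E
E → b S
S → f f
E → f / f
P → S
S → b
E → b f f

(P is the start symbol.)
Yes — I12: [E → b f f .] vs [S → f f .]

A reduce-reduce conflict occurs when an LR(0) state has two complete items [A → α .] and [B → β .] — both call for a reduction, and with no lookahead the parser cannot choose between them.

Augment with P' → P and build the canonical LR(0) collection (I0 = CLOSURE({[P' → . P]}), then GOTO on every symbol after a dot until no new states appear). It has 13 states:
  I0: { [E → . b S], [E → . b f f], [E → . f / f], [P → . E], [P → . S], [P' → . P], [S → . b], [S → . f f] }  — shift
  I1: { [P → E .] }  — reduce
  I2: { [P' → P .] }  — accept
  I3: { [P → S .] }  — reduce
  I4: { [E → b . S], [E → b . f f], [S → . b], [S → . f f], [S → b .] }  — shift, reduce
  I5: { [E → f . / f], [S → f . f] }  — shift
  I6: { [E → f / . f] }  — shift
  I7: { [S → f f .] }  — reduce
  I8: { [E → f / f .] }  — reduce
  I9: { [E → b S .] }  — reduce
  I10: { [S → b .] }  — reduce
  I11: { [E → b f . f], [S → f . f] }  — shift
  I12: { [E → b f f .], [S → f f .] }  — 2 reduces

I12 contains complete items [E → b f f .], [S → f f .] — reduce-reduce conflict.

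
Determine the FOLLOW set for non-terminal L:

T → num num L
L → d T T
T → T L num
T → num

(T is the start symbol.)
To compute FOLLOW(L), find every occurrence of L on a right-hand side N → α L β: add FIRST(β) \ {ε}, and if β is empty or nullable also add FOLLOW(N). Iterate to a fixed point.

In T → num num L: L is at the end, add FOLLOW(T)
In T → T L num: L is followed by num, add FIRST(num) \ {ε} = { 'num' }

The FOLLOW sets referred to above (computed the same way, to a fixed point):
  FOLLOW(T) = { $, 'd', 'num' }

Taking the union: FOLLOW(L) = { $, 'd', 'num' }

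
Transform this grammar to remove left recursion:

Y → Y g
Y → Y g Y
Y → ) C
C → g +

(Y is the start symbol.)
Y is directly left-recursive. The standard transformation for
  A → A α₁ | ... | A α_m | β₁ | ... | β_n
is
  A  → β₁ A' | ... | β_n A'
  A' → α₁ A' | ... | α_m A' | ε

Y → ) C becomes Y → ) C Y'
Y → Y g becomes Y' → g Y'
Y → Y g Y becomes Y' → g Y Y'
Add Y' → ε

Productions for other non-terminals are unchanged:
  C → g +

Resulting grammar:
Y → ) C Y'
Y' → g Y'
Y' → g Y Y'
Y' → ε
C → g +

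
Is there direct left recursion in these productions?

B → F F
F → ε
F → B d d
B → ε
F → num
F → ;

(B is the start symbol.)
No direct left recursion

Direct left recursion occurs when N → N α for some non-terminal N (the right-hand side begins with the left-hand side itself).

B → F F: starts with F
F → ε: starts with ε
F → B d d: starts with B
B → ε: starts with ε
F → num: starts with num
F → ;: starts with ';'

No direct left recursion found.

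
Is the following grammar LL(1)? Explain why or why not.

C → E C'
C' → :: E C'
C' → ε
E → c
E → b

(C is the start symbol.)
Yes, the grammar is LL(1).

Relevant sets:
  FOLLOW(C') = { $ }

For C':
  PREDICT(C' → :: E C') = { '::' }
  PREDICT(C' → ε) = { $ }
For E:
  PREDICT(E → c) = { 'c' }
  PREDICT(E → b) = { 'b' }
C has a single production, so nothing to check there.

All predict sets are disjoint. The grammar IS LL(1).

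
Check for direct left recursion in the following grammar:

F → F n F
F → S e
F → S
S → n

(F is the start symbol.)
F → F n F: LEFT RECURSIVE (starts with F)
F → S e: starts with S
F → S: starts with S
S → n: starts with n

The grammar has direct left recursion on: F.

Answer: Yes, F is left-recursive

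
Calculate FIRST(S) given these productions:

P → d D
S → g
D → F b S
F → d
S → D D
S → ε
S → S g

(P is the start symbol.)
To compute FIRST(S), examine every production with S on the left-hand side, reading each right-hand side left to right until a non-nullable symbol is reached.

FIRST sets of the other non-terminals involved (by the same procedure, iterated to a fixed point):
  FIRST(D) = { 'd' }

From S → g:
  - g is a terminal: add 'g' and stop
From S → D D:
  - D is a non-terminal: add FIRST(D) \ {ε} = { 'd' }
    D is not nullable, so stop
From S → ε:
  - ε-production, so ε ∈ FIRST(S)
From S → S g:
  - S is the symbol being defined: contributes nothing new
    S is nullable, so continue to the next symbol
  - g is a terminal: add 'g' and stop

Collecting: FIRST(S) = { 'd', 'g', ε }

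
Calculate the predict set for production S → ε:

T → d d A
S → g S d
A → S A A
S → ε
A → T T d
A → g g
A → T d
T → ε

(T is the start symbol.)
{ 'd', 'g' }

PREDICT(S → ε) = (FIRST(RHS) \ {ε}) ∪ (FOLLOW(S) if ε ∈ FIRST(RHS), i.e. RHS ⇒* ε)
The right-hand side is ε (FIRST(ε) = { ε }), so the predict set is FOLLOW(S) = { 'd', 'g' }
PREDICT(S → ε) = { 'd', 'g' }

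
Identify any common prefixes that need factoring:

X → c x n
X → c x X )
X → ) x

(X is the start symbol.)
Yes, X has productions with common prefix 'c x'

Left-factoring is needed when two productions for the same non-terminal
share a common prefix on the right-hand side.

Productions for X:
  X → c x n
  X → c x X )
  X → ) x

Found common prefix 'c x' in productions for X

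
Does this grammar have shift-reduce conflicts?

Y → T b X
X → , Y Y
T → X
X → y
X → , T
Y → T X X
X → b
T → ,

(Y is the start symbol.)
A shift-reduce conflict occurs when an LR(0) state has both:
  - a complete (reduce) item [A → α .] (dot at the end), and
  - a shift item [B → β . c γ] (dot before a terminal).

Augment with Y' → Y and build the canonical LR(0) collection (I0 = CLOSURE({[Y' → . Y]}), then GOTO on every symbol after a dot until no new states appear). It has 15 states:
  I0: { [T → . ,], [T → . X], [X → . , T], [X → . , Y Y], [X → . b], [X → . y], [Y → . T X X], [Y → . T b X], [Y' → . Y] }  — shift
  I1: { [T → , .], [T → . ,], [T → . X], [X → , . T], [X → , . Y Y], [X → . , T], [X → . , Y Y], [X → . b], [X → . y], [Y → . T X X], [Y → . T b X] }  — shift, reduce
  I2: { [X → . , T], [X → . , Y Y], [X → . b], [X → . y], [Y → T . X X], [Y → T . b X] }  — shift
  I3: { [T → X .] }  — reduce
  I4: { [Y' → Y .] }  — accept
  I5: { [X → b .] }  — reduce
  I6: { [X → y .] }  — reduce
  I7: { [T → . ,], [T → . X], [X → , . T], [X → , . Y Y], [X → . , T], [X → . , Y Y], [X → . b], [X → . y], [Y → . T X X], [Y → . T b X] }  — shift
  I8: { [X → . , T], [X → . , Y Y], [X → . b], [X → . y], [Y → T X . X] }  — shift
  I9: { [X → . , T], [X → . , Y Y], [X → . b], [X → . y], [X → b .], [Y → T b . X] }  — shift, reduce
  I10: { [Y → T b X .] }  — reduce
  I11: { [Y → T X X .] }  — reduce
  I12: { [X → , T .], [X → . , T], [X → . , Y Y], [X → . b], [X → . y], [Y → T . X X], [Y → T . b X] }  — shift, reduce
  I13: { [T → . ,], [T → . X], [X → , Y . Y], [X → . , T], [X → . , Y Y], [X → . b], [X → . y], [Y → . T X X], [Y → . T b X] }  — shift
  I14: { [X → , Y Y .] }  — reduce

I1 contains reduce item [T → , .] and shift items [T → . ,], [X → . , T], [X → . , Y Y], [X → . b], [X → . y] — shift-reduce conflict.
I9 contains reduce item [X → b .] and shift items [X → . , T], [X → . , Y Y], [X → . b], [X → . y] — shift-reduce conflict.
I12 contains reduce item [X → , T .] and shift items [X → . , T], [X → . , Y Y], [X → . b], [X → . y], [Y → T . b X] — shift-reduce conflict.

Answer: Yes — I1: [T → , .] vs [T → . ,]; I9: [X → b .] vs [X → . , T]; I12: [X → , T .] vs [X → . , T]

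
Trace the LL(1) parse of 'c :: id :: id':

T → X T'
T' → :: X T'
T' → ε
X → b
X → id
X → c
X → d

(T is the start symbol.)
Stack is shown with the top on the left.

Stack      Input            Action
----------------------------------
T $        c :: id :: id $  output T → X T'
X T' $     c :: id :: id $  output X → c
c T' $     c :: id :: id $  match 'c'
T' $       :: id :: id $    output T' → :: X T'
:: X T' $  :: id :: id $    match '::'
X T' $     id :: id $       output X → id
id T' $    id :: id $       match 'id'
T' $       :: id $          output T' → :: X T'
:: X T' $  :: id $          match '::'
X T' $     id $             output X → id
id T' $    id $             match 'id'
T' $       $                output T' → ε
$          $                accept

The string is accepted.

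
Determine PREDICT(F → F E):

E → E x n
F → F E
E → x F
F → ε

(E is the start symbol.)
PREDICT(F → F E) = (FIRST(RHS) \ {ε}) ∪ (FOLLOW(F) if ε ∈ FIRST(RHS), i.e. RHS ⇒* ε)
FIRST(F) = { 'x', ε }
FIRST(E) = { 'x' }
FIRST(F E) = { 'x' }
ε ∉ FIRST(F E), so FOLLOW(F) is not added.
PREDICT(F → F E) = { 'x' }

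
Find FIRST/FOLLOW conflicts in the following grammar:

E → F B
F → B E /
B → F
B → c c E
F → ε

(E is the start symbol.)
A FIRST/FOLLOW conflict occurs when a non-terminal N has a nullable alternative N → β (β ⇒* ε) and another alternative N → α with FIRST(α) ∩ FOLLOW(N) ≠ ∅: on such a lookahead the parser cannot decide between expanding α and letting N vanish via β.

Nullable non-terminals: B, E, F.
FIRST sets used below: FIRST(F) = { '/', 'c', ε }, FIRST(B) = { '/', 'c', ε }, FIRST(E) = { '/', 'c', ε }

B: nullable alternative(s) B → F; FOLLOW(B) = { $, '/', 'c' }
  B → F: FIRST \ {ε} = { '/', 'c' } — this is the only nullable alternative, skip
  B → c c E: FIRST \ {ε} = { 'c' } — overlaps FOLLOW(B) on { 'c' }: CONFLICT
E has a nullable alternative but only one production, so nothing to check.

F: nullable alternative(s) F → ε; FOLLOW(F) = { $, '/', 'c' }
  F → B E /: FIRST \ {ε} = { '/', 'c' } — overlaps FOLLOW(F) on { '/', 'c' }: CONFLICT
  F → ε: FIRST \ {ε} = { } — this is the only nullable alternative, skip

So the grammar has 2 FIRST/FOLLOW conflicts (marked CONFLICT above).

Answer: Yes. F → B E '/' with FOLLOW(F) on { '/', 'c' }; B → c c E with FOLLOW(B) on { 'c' }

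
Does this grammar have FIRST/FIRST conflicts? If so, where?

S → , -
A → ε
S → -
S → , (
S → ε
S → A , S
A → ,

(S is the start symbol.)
Yes. S → ',' '-' / S → ',' '(' on { ',' }; S → ',' '-' / S → A ',' S on { ',' }; S → ',' '(' / S → A ',' S on { ',' }

A FIRST/FIRST conflict occurs when two productions N → α and N → β for the same non-terminal have FIRST(α) ∩ FIRST(β) ≠ ∅ (with ε ∈ FIRST of a nullable right-hand side, so two nullable alternatives also conflict).

FIRST sets of the non-terminals at (or reachable through a nullable prefix from) the front of some alternative:
  FIRST(A) = { ',', ε }

Productions for S:
  S → , -: FIRST = { ',' }
  S → -: FIRST = { '-' }
  S → , (: FIRST = { ',' }
  S → ε: FIRST = { ε }
  S → A , S: FIRST = { ',' }
Productions for A:
  A → ε: FIRST = { ε }
  A → ,: FIRST = { ',' }

Conflict for S: S → , - and S → , (
  Overlap: { ',' }
Conflict for S: S → , - and S → A , S
  Overlap: { ',' }
Conflict for S: S → , ( and S → A , S
  Overlap: { ',' }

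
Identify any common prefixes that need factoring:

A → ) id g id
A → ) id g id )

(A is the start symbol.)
Yes, A has productions with common prefix ') id g id'

Left-factoring is needed when two productions for the same non-terminal
share a common prefix on the right-hand side.

Productions for A:
  A → ) id g id
  A → ) id g id )

Found common prefix ') id g id' in productions for A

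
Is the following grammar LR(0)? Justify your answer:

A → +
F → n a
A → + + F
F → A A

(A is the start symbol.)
A grammar is LR(0) if no state in the canonical LR(0) collection has:
  - both a shift item (dot before a terminal) and a complete item (shift-reduce conflict), or
  - two or more complete items (reduce-reduce conflict; the accept item [A' → A .] counts as a complete item here).

Augment with A' → A and build the canonical LR(0) collection (I0 = CLOSURE({[A' → . A]}), then GOTO on every symbol after a dot until no new states appear). It has 9 states:
  I0: { [A → . + + F], [A → . +], [A' → . A] }  — shift
  I1: { [A → + . + F], [A → + .] }  — shift, reduce
  I2: { [A' → A .] }  — accept
  I3: { [A → + + . F], [A → . + + F], [A → . +], [F → . A A], [F → . n a] }  — shift
  I4: { [A → . + + F], [A → . +], [F → A . A] }  — shift
  I5: { [A → + + F .] }  — reduce
  I6: { [F → n . a] }  — shift
  I7: { [F → n a .] }  — reduce
  I8: { [F → A A .] }  — reduce

Conflict in state I1:
  Shift-reduce conflict between [A → + .] and [A → + . + F]
So the grammar is NOT LR(0).

Answer: No. Shift-reduce conflict between [A → + .] and [A → + . + F]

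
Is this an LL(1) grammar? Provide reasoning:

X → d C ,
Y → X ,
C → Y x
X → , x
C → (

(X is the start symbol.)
Yes, the grammar is LL(1).

A grammar is LL(1) if for each non-terminal N with multiple productions, the predict sets of those productions are pairwise disjoint, where PREDICT(N → α) = (FIRST(α) \ {ε}) ∪ (FOLLOW(N) if α ⇒* ε).

Relevant sets:
  FIRST(Y) = { ',', 'd' }

For X:
  PREDICT(X → d C ',') = { 'd' }
  PREDICT(X → ',' x) = { ',' }
For C:
  PREDICT(C → Y x) = { ',', 'd' }
  PREDICT(C → '(') = { '(' }
Y has a single production, so nothing to check there.

All predict sets are disjoint. The grammar IS LL(1).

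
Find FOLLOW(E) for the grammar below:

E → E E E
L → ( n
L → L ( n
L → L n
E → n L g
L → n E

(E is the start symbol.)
E is the start symbol, so $ ∈ FOLLOW(E).
In E → E E E: E is followed by E E, add FIRST(E E) \ {ε} = { 'n' }
In E → E E E: E is followed by E, add FIRST(E) \ {ε} = { 'n' }
In E → E E E: E is at the end; this adds FOLLOW(E) to itself — nothing new
In L → n E: E is at the end, add FOLLOW(L)

The FOLLOW sets referred to above (computed the same way, to a fixed point):
  FOLLOW(L) = { '(', 'g', 'n' }

Taking the union: FOLLOW(E) = { $, '(', 'g', 'n' }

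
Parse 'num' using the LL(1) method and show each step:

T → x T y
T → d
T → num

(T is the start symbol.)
Stack is shown with the top on the left.

Stack  Input  Action
--------------------
T $    num $  output T → num
num $  num $  match 'num'
$      $      accept

The string is accepted.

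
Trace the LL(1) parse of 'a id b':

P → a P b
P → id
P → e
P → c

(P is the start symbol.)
Stack is shown with the top on the left.

Stack    Input     Action
-------------------------
P $      a id b $  output P → a P b
a P b $  a id b $  match 'a'
P b $    id b $    output P → id
id b $   id b $    match 'id'
b $      b $       match 'b'
$        $         accept

The string is accepted.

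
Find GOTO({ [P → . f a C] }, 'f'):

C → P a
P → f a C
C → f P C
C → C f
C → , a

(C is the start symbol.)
{ [P → f . a C] }

GOTO(I, 'f') = CLOSURE({ [A → αX.β] : [A → α.Xβ] ∈ I, X = 'f' })

Items with dot before 'f', with the dot advanced:
  [P → . f a C] → [P → f . a C]
Closure adds nothing (no advanced item has the dot before a non-terminal).

GOTO = { [P → f . a C] }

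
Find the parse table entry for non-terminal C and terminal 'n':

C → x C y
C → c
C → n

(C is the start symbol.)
To find M[C, 'n'], we find productions for C where 'n' is in the predict set (PREDICT(N → α) = (FIRST(α) \ {ε}) ∪ (FOLLOW(N) if α ⇒* ε)).

C → x C y: PREDICT = { 'x' }
C → c: PREDICT = { 'c' }
C → n: PREDICT = { 'n' }
  'n' is in predict set, so this production goes in M[C, 'n']

M[C, 'n'] = C → n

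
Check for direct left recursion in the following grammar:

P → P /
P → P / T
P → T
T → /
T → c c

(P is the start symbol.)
Direct left recursion occurs when N → N α for some non-terminal N (the right-hand side begins with the left-hand side itself).

P → P /: LEFT RECURSIVE (starts with P)
P → P / T: LEFT RECURSIVE (starts with P)
P → T: starts with T
T → /: starts with '/'
T → c c: starts with c

The grammar has direct left recursion on: P.

Answer: Yes, P is left-recursive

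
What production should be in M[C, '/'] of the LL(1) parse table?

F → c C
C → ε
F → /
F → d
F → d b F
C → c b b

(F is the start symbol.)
To find M[C, '/'], we find productions for C where '/' is in the predict set (PREDICT(N → α) = (FIRST(α) \ {ε}) ∪ (FOLLOW(N) if α ⇒* ε)).

Relevant sets:
  FOLLOW(C) = { $ }

C → ε: PREDICT = { $ }
C → c b b: PREDICT = { 'c' }

M[C, '/'] is empty (no production applies)

Answer: Empty (error entry)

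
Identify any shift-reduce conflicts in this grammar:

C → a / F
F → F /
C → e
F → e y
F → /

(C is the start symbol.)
Yes — I6: [C → a / F .] vs [F → F . /]

A shift-reduce conflict occurs when an LR(0) state has both:
  - a complete (reduce) item [A → α .] (dot at the end), and
  - a shift item [B → β . c γ] (dot before a terminal).

Augment with C' → C and build the canonical LR(0) collection (I0 = CLOSURE({[C' → . C]}), then GOTO on every symbol after a dot until no new states appear). It has 10 states:
  I0: { [C → . a / F], [C → . e], [C' → . C] }  — shift
  I1: { [C' → C .] }  — accept
  I2: { [C → a . / F] }  — shift
  I3: { [C → e .] }  — reduce
  I4: { [C → a / . F], [F → . /], [F → . F /], [F → . e y] }  — shift
  I5: { [F → / .] }  — reduce
  I6: { [C → a / F .], [F → F . /] }  — shift, reduce
  I7: { [F → e . y] }  — shift
  I8: { [F → e y .] }  — reduce
  I9: { [F → F / .] }  — reduce

I6 contains reduce item [C → a / F .] and shift item [F → F . /] — shift-reduce conflict.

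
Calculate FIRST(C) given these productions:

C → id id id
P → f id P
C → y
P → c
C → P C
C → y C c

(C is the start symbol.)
To compute FIRST(C), examine every production with C on the left-hand side, reading each right-hand side left to right until a non-nullable symbol is reached.

FIRST sets of the other non-terminals involved (by the same procedure, iterated to a fixed point):
  FIRST(P) = { 'c', 'f' }

From C → id id id:
  - id is a terminal: add 'id' and stop
From C → y:
  - y is a terminal: add 'y' and stop
From C → P C:
  - P is a non-terminal: add FIRST(P) \ {ε} = { 'c', 'f' }
    P is not nullable, so stop
From C → y C c:
  - y is a terminal: add 'y' and stop

Collecting: FIRST(C) = { 'c', 'f', 'id', 'y' }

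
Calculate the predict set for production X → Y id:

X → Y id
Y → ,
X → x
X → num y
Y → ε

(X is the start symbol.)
PREDICT(X → Y id) = (FIRST(RHS) \ {ε}) ∪ (FOLLOW(X) if ε ∈ FIRST(RHS), i.e. RHS ⇒* ε)
FIRST(Y) = { ',', ε }
FIRST(Y id) = { ',', 'id' }
ε ∉ FIRST(Y id), so FOLLOW(X) is not added.
PREDICT(X → Y id) = { ',', 'id' }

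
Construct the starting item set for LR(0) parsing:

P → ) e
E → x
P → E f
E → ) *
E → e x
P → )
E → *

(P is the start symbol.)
{ [E → . ) *], [E → . *], [E → . e x], [E → . x], [P → . ) e], [P → . )], [P → . E f], [P' → . P] }

First, augment the grammar with P' → P
I₀ = CLOSURE({ [P' → . P] }):
  [P' → . P] has the dot before P: add [P → . ) e], [P → . E f], [P → . )]
  [P → . E f] has the dot before E: add [E → . x], [E → . ) *], [E → . e x], [E → . *]
No further items can be added.

I₀ = { [E → . ) *], [E → . *], [E → . e x], [E → . x], [P → . ) e], [P → . )], [P → . E f], [P' → . P] }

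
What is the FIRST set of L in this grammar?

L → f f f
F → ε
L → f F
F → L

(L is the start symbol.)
{ 'f' }

From L → f f f:
  - f is a terminal: add 'f' and stop
From L → f F:
  - f is a terminal: add 'f' and stop

Collecting: FIRST(L) = { 'f' }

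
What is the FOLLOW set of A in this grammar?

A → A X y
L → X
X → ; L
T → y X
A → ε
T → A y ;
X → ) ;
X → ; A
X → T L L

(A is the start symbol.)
To compute FOLLOW(A), find every occurrence of A on a right-hand side N → α A β: add FIRST(β) \ {ε}, and if β is empty or nullable also add FOLLOW(N). Iterate to a fixed point.

A is the start symbol, so $ ∈ FOLLOW(A).
In A → A X y: A is followed by X y, add FIRST(X y) \ {ε} = { ')', ';', 'y' }
In T → A y ;: A is followed by y ';', add FIRST(y ';') \ {ε} = { 'y' }
In X → ; A: A is at the end, add FOLLOW(X)

The FOLLOW sets referred to above (computed the same way, to a fixed point):
  FOLLOW(X) = { ')', ';', 'y' }

Taking the union: FOLLOW(A) = { $, ')', ';', 'y' }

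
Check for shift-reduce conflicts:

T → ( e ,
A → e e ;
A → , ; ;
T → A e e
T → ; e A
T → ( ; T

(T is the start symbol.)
No shift-reduce conflicts

A shift-reduce conflict occurs when an LR(0) state has both:
  - a complete (reduce) item [A → α .] (dot at the end), and
  - a shift item [B → β . c γ] (dot before a terminal).

Augment with T' → T and build the canonical LR(0) collection (I0 = CLOSURE({[T' → . T]}), then GOTO on every symbol after a dot until no new states appear). It has 19 states:
  I0: { [A → . , ; ;], [A → . e e ;], [T → . ( ; T], [T → . ( e ,], [T → . ; e A], [T → . A e e], [T' → . T] }  — shift
  I1: { [T → ( . ; T], [T → ( . e ,] }  — shift
  I2: { [A → , . ; ;] }  — shift
  I3: { [T → ; . e A] }  — shift
  I4: { [T → A . e e] }  — shift
  I5: { [T' → T .] }  — accept
  I6: { [A → e . e ;] }  — shift
  I7: { [A → e e . ;] }  — shift
  I8: { [A → e e ; .] }  — reduce
  I9: { [T → A e . e] }  — shift
  I10: { [T → A e e .] }  — reduce
  I11: { [A → . , ; ;], [A → . e e ;], [T → ; e . A] }  — shift
  I12: { [T → ; e A .] }  — reduce
  I13: { [A → , ; . ;] }  — shift
  I14: { [A → , ; ; .] }  — reduce
  I15: { [A → . , ; ;], [A → . e e ;], [T → ( ; . T], [T → . ( ; T], [T → . ( e ,], [T → . ; e A], [T → . A e e] }  — shift
  I16: { [T → ( e . ,] }  — shift
  I17: { [T → ( e , .] }  — reduce
  I18: { [T → ( ; T .] }  — reduce

No state contains both a complete item and a shift item.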